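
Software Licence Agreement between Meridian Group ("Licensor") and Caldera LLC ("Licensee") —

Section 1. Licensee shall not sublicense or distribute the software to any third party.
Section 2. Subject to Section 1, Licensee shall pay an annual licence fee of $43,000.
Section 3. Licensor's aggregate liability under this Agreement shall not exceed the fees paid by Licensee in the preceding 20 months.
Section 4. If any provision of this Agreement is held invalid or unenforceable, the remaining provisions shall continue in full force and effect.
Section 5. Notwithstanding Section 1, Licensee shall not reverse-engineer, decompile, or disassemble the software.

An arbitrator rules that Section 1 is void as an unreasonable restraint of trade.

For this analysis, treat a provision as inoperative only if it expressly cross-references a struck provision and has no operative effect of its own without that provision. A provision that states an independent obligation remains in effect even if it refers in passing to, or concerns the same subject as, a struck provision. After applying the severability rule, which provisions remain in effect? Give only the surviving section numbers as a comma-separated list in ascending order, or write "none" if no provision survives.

Section 1 is struck. Section 2 mentions Section 1 but its own obligation stands independently of Section 1, so Section 2 is not affected. Although Section 5 refers to Section 1, its operative terms do not depend on Section 1, so it remains in effect. Nothing else in the Agreement is defined by reference to Section 1. Under the severability clause in Section 4, the remaining provisions continue in force. The provisions still in force are Section 2, Section 3, Section 4, and Section 5.

2, 3, 4, 5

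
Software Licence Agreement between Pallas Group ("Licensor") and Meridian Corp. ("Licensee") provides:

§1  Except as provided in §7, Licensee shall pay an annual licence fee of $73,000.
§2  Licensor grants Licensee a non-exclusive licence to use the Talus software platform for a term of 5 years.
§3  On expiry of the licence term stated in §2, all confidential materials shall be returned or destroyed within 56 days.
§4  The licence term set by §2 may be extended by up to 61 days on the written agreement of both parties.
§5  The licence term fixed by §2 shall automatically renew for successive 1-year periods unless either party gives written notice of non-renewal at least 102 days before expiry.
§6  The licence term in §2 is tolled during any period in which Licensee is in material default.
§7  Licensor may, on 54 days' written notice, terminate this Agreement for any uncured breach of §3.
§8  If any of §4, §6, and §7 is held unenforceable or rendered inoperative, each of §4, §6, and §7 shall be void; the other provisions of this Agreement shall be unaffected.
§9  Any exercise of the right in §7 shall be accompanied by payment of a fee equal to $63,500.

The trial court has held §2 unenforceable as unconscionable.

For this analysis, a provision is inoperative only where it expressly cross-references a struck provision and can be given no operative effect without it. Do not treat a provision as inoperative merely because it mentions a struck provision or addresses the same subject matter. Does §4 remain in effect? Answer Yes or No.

No

§2 is struck. §3 has no operative effect of its own apart from §2 and is therefore inoperative. §4 has no operative effect of its own apart from §2 and is therefore inoperative. §5 has no operative effect of its own apart from §2 and is therefore inoperative. The whole of §6 is the tolling of the licence term, defined by reference to §2, so §6 cannot stand once §2 is removed. The only function of §7 is the termination right for breach of §3, so it cannot stand once §3 is removed. The only function of §9 is the exercise fee for §7, so it cannot stand once §7 is removed. §1 mentions §7 but its own obligation stands independently of §7, so §1 is not affected. §8 declares §4, §6, and §7 mutually dependent; since one of them has fallen, all of them are of no effect. The remainder continues in force under §8. §1 and §8 remain in effect. §4 is among the inoperative provisions, so the answer is no.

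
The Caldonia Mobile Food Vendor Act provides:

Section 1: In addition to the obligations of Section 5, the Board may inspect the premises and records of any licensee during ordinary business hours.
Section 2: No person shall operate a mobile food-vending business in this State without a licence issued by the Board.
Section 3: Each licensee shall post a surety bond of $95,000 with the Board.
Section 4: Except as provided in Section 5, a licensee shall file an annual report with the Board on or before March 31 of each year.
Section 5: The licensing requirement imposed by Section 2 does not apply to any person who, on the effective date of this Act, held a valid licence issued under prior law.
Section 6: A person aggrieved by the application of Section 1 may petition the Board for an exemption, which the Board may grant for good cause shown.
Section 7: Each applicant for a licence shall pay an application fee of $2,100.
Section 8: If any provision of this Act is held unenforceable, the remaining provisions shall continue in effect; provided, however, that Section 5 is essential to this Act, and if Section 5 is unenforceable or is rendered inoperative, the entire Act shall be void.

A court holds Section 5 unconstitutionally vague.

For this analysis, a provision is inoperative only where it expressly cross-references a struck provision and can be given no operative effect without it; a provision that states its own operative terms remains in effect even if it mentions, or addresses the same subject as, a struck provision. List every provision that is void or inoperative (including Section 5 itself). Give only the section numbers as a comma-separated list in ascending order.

Section 5 is struck. No other provision's operative terms depend on Section 5. Section 8 makes Section 5 an essential term, and Section 5 is the provision held invalid; under Section 8, the entire Act is therefore void. No provision of the Act survives.

1, 2, 3, 4, 5, 6, 7, 8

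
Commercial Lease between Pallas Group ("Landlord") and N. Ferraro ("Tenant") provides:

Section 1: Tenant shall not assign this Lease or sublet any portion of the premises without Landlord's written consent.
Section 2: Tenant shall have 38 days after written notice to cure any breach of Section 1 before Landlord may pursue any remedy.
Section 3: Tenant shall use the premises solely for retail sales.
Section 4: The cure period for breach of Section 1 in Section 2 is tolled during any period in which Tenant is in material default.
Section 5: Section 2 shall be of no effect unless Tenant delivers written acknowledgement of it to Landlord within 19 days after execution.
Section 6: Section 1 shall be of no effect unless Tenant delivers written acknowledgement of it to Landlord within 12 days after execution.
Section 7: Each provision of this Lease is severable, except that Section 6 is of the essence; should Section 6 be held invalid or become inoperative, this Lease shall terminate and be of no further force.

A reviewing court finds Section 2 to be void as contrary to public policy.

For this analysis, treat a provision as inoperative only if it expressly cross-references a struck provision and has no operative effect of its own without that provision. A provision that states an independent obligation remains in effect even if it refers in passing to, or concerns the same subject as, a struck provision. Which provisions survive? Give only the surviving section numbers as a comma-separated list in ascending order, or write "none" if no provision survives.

Section 2 is struck. Section 4 operates only by reference to Section 2, so it falls with Section 2. Section 5 has no operative effect of its own apart from Section 2 and is therefore inoperative. Section 7 makes Section 6 an essential term, but Section 6 is unaffected, so the severability proviso in Section 7 preserves the remaining provisions. Section 1, Section 3, Section 6, and Section 7 remain in effect.

1, 3, 6, 7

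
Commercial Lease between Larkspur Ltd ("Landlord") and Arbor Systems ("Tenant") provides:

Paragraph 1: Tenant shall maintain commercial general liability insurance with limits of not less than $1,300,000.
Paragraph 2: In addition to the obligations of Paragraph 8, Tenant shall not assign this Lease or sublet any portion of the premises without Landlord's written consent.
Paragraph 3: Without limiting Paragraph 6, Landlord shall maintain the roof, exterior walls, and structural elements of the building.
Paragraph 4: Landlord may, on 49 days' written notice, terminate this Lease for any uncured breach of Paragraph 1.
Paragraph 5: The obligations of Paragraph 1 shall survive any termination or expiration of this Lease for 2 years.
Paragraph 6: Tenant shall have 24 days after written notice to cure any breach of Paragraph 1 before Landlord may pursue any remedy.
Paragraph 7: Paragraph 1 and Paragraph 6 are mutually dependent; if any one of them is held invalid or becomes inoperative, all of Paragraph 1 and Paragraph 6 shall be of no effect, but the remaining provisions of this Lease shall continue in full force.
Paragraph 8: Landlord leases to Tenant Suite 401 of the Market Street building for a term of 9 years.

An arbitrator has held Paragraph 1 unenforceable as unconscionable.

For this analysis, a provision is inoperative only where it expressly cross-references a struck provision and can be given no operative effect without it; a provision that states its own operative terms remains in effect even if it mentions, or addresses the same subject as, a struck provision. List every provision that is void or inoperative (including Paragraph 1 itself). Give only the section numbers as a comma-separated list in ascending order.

1, 4, 5, 6

Paragraph 1 is struck. Paragraph 4 merely fixes the termination right for breach of Paragraph 1; with Paragraph 1 gone it has nothing to operate on and falls away. Paragraph 5 operates only by reference to Paragraph 1, so it falls with Paragraph 1. Paragraph 6 merely fixes the cure period for breach of Paragraph 1; with Paragraph 1 gone it has nothing to operate on and falls away. Paragraph 3 mentions Paragraph 6 but its own obligation stands independently of Paragraph 6, so Paragraph 3 is not affected. Paragraph 7 declares Paragraph 1 and Paragraph 6 mutually dependent; since one of them has fallen, all of them are of no effect. The remainder continues in force under Paragraph 7. That leaves Paragraph 2, Paragraph 3, Paragraph 7, and Paragraph 8 in effect.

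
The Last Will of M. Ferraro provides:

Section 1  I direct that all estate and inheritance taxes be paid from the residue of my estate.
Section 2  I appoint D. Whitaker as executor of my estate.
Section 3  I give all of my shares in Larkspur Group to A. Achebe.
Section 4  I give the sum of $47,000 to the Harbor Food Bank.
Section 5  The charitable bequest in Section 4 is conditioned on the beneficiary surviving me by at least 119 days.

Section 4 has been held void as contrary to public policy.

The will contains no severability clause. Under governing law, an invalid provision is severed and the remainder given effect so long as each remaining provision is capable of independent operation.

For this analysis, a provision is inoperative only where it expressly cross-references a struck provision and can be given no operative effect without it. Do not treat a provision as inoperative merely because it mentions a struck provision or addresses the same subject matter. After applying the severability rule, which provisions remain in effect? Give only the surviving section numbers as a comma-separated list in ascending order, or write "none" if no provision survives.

Section 4 is struck. Section 5 operates only by reference to Section 4, so it falls with Section 4. With no severability clause, the stated default rule severs what cannot stand and enforces each remaining provision that can operate on its own. That leaves Section 1, Section 2, and Section 3 in effect.

1, 2, 3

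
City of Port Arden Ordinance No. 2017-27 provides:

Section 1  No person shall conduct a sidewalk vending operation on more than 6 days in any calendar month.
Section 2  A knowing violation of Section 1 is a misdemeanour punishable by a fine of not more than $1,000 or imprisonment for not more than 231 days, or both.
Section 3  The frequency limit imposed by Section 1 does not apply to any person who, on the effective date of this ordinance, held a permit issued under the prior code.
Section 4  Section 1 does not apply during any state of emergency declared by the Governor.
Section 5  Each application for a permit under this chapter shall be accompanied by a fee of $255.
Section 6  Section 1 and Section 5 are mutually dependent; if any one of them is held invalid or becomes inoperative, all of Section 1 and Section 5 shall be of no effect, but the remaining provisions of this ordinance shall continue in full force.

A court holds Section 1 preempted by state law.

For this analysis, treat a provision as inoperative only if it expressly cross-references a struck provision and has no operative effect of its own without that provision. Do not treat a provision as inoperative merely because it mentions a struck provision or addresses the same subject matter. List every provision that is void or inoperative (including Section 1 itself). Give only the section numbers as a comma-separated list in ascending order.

Section 1 is struck. The only function of Section 2 is the criminal penalty for violating Section 1, so it cannot stand once Section 1 is removed. Section 3 has no operative effect of its own apart from Section 1 and is therefore inoperative. Section 4 merely fixes the emergency suspension of Section 1; with Section 1 gone it has nothing to operate on and falls away. Section 6 declares Section 1 and Section 5 mutually dependent; since one of them has fallen, all of them are of no effect. That brings down Section 5 as well. The remainder continues in force under Section 6. Only Section 6 remains in effect.

1, 2, 3, 4, 5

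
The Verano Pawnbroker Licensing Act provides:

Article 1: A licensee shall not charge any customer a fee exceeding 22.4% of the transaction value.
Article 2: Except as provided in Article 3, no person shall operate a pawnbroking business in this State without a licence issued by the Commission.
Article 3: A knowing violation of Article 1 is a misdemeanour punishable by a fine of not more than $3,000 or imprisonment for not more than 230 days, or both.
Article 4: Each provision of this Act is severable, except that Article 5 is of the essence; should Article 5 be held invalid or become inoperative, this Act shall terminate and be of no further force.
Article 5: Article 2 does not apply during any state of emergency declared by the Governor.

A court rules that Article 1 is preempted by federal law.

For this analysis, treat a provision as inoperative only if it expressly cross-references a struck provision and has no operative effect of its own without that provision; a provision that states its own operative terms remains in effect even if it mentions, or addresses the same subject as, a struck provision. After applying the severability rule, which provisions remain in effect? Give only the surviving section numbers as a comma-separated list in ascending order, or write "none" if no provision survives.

Article 1 is struck. Article 3 operates only by reference to Article 1, so it falls with Article 1. Although Article 2 refers to Article 3, its operative terms do not depend on Article 3, so it remains in effect. Article 4 makes Article 5 an essential term, but Article 5 is unaffected, so the severability proviso in Article 4 preserves the remaining provisions. That leaves Article 2, Article 4, and Article 5 in effect.

2, 4, 5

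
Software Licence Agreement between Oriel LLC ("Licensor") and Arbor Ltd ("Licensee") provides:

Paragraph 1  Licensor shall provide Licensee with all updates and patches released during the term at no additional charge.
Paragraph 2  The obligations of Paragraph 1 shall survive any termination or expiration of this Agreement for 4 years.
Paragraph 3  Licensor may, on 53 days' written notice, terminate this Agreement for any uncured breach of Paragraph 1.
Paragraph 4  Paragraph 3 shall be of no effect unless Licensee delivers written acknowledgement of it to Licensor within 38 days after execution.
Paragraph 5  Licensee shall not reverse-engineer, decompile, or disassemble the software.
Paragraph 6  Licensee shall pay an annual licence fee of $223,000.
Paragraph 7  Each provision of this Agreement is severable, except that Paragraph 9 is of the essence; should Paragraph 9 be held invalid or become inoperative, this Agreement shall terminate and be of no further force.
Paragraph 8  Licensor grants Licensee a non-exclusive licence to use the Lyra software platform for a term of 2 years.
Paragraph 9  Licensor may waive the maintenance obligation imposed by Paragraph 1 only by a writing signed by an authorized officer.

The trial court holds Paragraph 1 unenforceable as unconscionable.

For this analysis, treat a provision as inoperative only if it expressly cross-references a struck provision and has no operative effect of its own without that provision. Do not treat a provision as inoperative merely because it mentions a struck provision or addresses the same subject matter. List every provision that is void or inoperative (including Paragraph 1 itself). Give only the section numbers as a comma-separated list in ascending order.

Paragraph 1 is struck. Paragraph 2 merely fixes the survival period for Paragraph 1; with Paragraph 1 gone it has nothing to operate on and falls away. Paragraph 3 has no operative effect of its own apart from Paragraph 1 and is therefore inoperative. Paragraph 9 merely fixes the waiver condition for Paragraph 1; with Paragraph 1 gone it has nothing to operate on and falls away. The only function of Paragraph 4 is the acknowledgement condition for Paragraph 3, so it cannot stand once Paragraph 3 is removed. Paragraph 7 makes Paragraph 9 an essential term, and Paragraph 9 has been rendered inoperative by the cascade; under Paragraph 7, the entire Agreement is therefore void. No provision of the Agreement survives.

1, 2, 3, 4, 5, 6, 7, 8, 9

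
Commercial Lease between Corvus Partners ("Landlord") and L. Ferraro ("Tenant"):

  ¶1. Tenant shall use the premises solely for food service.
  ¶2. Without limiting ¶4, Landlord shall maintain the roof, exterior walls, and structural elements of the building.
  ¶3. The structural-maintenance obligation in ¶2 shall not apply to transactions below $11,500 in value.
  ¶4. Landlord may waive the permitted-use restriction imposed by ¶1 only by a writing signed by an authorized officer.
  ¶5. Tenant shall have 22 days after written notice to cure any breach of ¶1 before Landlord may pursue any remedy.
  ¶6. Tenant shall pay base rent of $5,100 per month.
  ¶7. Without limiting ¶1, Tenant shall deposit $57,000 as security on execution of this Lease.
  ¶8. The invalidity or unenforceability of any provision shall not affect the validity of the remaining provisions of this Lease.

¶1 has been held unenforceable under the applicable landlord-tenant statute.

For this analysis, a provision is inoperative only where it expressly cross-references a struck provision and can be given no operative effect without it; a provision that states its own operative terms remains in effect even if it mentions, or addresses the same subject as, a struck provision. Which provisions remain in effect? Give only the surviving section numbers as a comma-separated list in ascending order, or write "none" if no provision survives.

¶1 is struck. ¶4 operates only by reference to ¶1, so it falls with ¶1. The only function of ¶5 is the cure period for breach of ¶1, so it cannot stand once ¶1 is removed. Although ¶7 refers to ¶1, its operative terms do not depend on ¶1, so it remains in effect. Although ¶2 refers to ¶4, its operative terms do not depend on ¶4, so it remains in effect. ¶8 is a severability clause and preserves every provision that can still be given independent effect. That leaves ¶2, ¶3, ¶6, ¶7, and ¶8 in effect.

2, 3, 6, 7, 8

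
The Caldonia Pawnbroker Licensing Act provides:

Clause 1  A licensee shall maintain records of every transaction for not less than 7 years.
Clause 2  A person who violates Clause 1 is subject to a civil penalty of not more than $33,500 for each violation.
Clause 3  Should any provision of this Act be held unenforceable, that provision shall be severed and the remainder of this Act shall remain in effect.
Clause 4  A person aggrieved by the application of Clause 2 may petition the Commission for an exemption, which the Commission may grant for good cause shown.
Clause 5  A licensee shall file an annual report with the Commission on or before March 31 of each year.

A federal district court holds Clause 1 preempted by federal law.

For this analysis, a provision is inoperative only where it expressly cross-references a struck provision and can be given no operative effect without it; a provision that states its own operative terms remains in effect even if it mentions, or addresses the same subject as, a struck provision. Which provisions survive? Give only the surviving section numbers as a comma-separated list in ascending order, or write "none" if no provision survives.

3, 5

Clause 1 is struck. Clause 2 has no operative effect of its own apart from Clause 1 and is therefore inoperative. The only function of Clause 4 is the exemption procedure for Clause 2, so it cannot stand once Clause 2 is removed. Clause 3 is a severability clause and preserves every provision that can still be given independent effect. That leaves Clause 3 and Clause 5 in effect.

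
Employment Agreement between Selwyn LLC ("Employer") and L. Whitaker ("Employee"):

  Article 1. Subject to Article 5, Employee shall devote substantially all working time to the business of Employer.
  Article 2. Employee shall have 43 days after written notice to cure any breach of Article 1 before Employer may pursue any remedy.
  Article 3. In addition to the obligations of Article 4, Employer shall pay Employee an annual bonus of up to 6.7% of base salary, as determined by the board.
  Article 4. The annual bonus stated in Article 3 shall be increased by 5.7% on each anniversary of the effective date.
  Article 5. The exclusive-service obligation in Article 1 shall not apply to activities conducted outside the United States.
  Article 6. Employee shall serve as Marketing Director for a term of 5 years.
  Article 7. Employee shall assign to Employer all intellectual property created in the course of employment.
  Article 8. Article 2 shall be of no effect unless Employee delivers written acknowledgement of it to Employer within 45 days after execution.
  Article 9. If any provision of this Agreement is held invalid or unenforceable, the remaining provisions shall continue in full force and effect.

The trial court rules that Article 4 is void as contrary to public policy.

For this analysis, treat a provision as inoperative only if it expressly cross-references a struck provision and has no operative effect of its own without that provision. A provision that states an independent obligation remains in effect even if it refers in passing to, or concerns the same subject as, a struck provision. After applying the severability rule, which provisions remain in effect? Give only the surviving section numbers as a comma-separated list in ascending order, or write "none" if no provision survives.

1, 2, 3, 5, 6, 7, 8, 9

Article 4 is struck. Article 3 mentions Article 4 but its own obligation stands independently of Article 4, so Article 3 is not affected. Nothing else in the Agreement is defined by reference to Article 4. Under the severability clause in Article 9, the remaining provisions continue in force. The provisions still in force are Article 1, Article 2, Article 3, Article 5, Article 6, Article 7, Article 8, and Article 9.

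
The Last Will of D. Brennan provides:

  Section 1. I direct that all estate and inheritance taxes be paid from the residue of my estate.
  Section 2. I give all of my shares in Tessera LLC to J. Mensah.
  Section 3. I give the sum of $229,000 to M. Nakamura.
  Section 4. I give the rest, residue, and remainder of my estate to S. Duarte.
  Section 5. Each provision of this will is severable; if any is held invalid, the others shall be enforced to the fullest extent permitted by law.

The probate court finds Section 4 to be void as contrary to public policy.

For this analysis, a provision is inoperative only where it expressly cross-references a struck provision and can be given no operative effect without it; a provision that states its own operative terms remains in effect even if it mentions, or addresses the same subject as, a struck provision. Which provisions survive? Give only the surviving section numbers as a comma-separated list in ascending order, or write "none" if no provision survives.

1, 2, 3, 5

Section 4 is struck. No other provision's operative terms depend on Section 4. Under the severability clause in Section 5, the remaining provisions continue in force. The provisions still in force are Section 1, Section 2, Section 3, and Section 5.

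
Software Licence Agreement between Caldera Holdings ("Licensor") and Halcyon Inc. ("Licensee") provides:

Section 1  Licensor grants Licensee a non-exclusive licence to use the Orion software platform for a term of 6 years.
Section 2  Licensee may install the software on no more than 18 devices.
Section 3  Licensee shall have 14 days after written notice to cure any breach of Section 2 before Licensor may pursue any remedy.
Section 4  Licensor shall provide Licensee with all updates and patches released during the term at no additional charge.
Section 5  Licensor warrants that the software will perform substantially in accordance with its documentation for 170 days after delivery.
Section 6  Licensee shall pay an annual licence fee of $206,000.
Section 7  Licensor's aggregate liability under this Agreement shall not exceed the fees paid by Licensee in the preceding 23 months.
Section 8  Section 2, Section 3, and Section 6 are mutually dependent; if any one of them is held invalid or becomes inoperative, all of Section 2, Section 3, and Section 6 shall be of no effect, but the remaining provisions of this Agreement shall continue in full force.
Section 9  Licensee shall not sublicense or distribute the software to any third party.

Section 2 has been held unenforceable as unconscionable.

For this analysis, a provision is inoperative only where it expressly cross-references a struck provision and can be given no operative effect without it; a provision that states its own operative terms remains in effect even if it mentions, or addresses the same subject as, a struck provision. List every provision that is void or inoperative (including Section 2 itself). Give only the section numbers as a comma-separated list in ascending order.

Section 2 is struck. Section 3 merely fixes the cure period for breach of Section 2; with Section 2 gone it has nothing to operate on and falls away. Section 8 declares Section 2, Section 3, and Section 6 mutually dependent; since one of them has fallen, all of them are of no effect. That brings down Section 6 as well. The remainder continues in force under Section 8. The provisions still in force are Section 1, Section 4, Section 5, Section 7, Section 8, and Section 9.

2, 3, 6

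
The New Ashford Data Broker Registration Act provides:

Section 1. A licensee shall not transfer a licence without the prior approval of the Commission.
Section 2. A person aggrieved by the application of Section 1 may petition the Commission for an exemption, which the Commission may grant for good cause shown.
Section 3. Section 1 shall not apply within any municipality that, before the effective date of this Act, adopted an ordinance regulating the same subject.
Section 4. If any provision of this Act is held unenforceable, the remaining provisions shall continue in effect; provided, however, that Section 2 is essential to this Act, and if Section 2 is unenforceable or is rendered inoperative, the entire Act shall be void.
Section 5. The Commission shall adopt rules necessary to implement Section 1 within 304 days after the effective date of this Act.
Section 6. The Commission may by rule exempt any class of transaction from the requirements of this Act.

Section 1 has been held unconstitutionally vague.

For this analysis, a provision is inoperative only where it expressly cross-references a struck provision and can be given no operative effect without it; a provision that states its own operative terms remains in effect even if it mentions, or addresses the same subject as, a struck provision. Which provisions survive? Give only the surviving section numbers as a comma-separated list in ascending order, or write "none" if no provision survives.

none

Section 1 is struck. The only function of Section 2 is the exemption procedure for Section 1, so it cannot stand once Section 1 is removed. Section 3 merely fixes the local-preemption carve-out from Section 1; with Section 1 gone it has nothing to operate on and falls away. The only function of Section 5 is the rulemaking mandate for Section 1, so it cannot stand once Section 1 is removed. Section 4 makes Section 2 an essential term, and Section 2 has been rendered inoperative by the cascade; under Section 4, the entire Act is therefore void. No provision of the Act survives.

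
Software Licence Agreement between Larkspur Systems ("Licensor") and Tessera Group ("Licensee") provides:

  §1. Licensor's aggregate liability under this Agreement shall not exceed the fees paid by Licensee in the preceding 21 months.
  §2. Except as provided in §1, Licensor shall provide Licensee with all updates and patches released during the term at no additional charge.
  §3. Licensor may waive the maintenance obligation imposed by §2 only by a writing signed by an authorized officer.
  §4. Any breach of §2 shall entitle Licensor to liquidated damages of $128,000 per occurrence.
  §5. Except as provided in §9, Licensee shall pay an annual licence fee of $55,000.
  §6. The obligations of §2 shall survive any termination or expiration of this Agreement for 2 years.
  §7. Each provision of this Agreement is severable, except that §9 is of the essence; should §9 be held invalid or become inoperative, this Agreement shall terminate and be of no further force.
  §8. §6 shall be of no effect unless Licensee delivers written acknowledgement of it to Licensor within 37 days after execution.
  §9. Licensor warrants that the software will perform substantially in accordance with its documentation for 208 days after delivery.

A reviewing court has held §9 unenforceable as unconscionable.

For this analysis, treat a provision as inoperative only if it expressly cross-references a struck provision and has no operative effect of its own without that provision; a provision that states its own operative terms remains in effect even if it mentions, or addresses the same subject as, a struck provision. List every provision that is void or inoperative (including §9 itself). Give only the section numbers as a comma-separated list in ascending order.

1, 2, 3, 4, 5, 6, 7, 8, 9

§9 is struck. No other provision's operative terms depend on §9. §7 makes §9 an essential term, and §9 is the provision held invalid; under §7, the entire Agreement is therefore void. No provision of the Agreement survives.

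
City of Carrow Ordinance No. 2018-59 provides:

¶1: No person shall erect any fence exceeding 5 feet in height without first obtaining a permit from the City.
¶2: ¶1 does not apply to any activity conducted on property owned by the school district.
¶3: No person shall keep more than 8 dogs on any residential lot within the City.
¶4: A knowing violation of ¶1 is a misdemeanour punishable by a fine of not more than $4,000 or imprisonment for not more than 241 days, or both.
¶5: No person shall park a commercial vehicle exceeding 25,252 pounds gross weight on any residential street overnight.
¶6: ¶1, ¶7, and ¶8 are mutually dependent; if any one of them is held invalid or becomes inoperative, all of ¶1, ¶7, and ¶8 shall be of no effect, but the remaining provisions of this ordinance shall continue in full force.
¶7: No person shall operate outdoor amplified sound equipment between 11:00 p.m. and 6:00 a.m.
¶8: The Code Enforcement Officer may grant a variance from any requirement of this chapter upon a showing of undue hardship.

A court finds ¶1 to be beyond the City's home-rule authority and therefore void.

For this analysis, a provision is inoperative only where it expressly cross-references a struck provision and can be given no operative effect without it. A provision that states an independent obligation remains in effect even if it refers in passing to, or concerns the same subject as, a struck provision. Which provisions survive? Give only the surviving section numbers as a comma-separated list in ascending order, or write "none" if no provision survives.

¶1 is struck. The only function of ¶2 is the public-property exemption from ¶1, so it cannot stand once ¶1 is removed. ¶4 merely fixes the criminal penalty for violating ¶1; with ¶1 gone it has nothing to operate on and falls away. ¶6 declares ¶1, ¶7, and ¶8 mutually dependent; since one of them has fallen, all of them are of no effect. That brings down ¶7 and ¶8 as well. The remainder continues in force under ¶6. That leaves ¶3, ¶5, and ¶6 in effect.

3, 5, 6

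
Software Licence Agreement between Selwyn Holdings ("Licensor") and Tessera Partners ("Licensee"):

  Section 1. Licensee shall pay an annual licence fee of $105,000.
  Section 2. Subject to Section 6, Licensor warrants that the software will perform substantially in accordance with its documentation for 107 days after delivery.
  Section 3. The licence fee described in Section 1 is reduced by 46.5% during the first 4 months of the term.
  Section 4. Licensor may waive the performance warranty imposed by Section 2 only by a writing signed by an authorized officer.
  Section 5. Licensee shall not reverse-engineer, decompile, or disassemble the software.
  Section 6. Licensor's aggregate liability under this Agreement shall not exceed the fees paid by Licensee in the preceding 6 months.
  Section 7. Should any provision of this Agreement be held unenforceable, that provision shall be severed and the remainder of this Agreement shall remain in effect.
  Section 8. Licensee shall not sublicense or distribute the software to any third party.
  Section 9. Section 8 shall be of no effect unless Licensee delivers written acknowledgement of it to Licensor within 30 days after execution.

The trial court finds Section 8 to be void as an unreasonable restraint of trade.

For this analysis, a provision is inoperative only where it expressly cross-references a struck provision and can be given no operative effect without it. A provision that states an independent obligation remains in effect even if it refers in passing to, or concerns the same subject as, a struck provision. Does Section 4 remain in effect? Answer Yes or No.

Yes

Section 8 is struck. Section 9 merely fixes the acknowledgement condition for Section 8; with Section 8 gone it has nothing to operate on and falls away. Section 7 is a severability clause and preserves every provision that can still be given independent effect. Section 1, Section 2, Section 3, Section 4, Section 5, Section 6, and Section 7 remain in effect. Section 4 is among the surviving provisions, so the answer is yes.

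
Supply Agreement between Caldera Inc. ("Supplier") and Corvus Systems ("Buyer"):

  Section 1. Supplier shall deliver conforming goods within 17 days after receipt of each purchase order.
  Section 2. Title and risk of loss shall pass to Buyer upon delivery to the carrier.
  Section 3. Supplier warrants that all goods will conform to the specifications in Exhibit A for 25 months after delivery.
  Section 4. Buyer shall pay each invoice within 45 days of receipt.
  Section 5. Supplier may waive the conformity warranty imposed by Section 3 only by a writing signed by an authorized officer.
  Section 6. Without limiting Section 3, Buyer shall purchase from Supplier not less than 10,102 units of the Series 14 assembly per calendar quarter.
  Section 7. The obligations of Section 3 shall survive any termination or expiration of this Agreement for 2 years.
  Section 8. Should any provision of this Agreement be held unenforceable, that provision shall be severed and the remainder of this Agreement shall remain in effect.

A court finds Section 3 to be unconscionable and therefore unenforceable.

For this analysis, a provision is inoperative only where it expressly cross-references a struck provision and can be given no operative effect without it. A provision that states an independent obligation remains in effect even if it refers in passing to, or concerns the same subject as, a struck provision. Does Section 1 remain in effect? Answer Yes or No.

Yes

Section 3 is struck. Section 5 has no operative effect of its own apart from Section 3 and is therefore inoperative. Section 7 has no operative effect of its own apart from Section 3 and is therefore inoperative. Although Section 6 refers to Section 3, its operative terms do not depend on Section 3, so it remains in effect. Under the severability clause in Section 8, the remaining provisions continue in force. Section 1, Section 2, Section 4, Section 6, and Section 8 remain in effect. Section 1 is among the surviving provisions, so the answer is yes.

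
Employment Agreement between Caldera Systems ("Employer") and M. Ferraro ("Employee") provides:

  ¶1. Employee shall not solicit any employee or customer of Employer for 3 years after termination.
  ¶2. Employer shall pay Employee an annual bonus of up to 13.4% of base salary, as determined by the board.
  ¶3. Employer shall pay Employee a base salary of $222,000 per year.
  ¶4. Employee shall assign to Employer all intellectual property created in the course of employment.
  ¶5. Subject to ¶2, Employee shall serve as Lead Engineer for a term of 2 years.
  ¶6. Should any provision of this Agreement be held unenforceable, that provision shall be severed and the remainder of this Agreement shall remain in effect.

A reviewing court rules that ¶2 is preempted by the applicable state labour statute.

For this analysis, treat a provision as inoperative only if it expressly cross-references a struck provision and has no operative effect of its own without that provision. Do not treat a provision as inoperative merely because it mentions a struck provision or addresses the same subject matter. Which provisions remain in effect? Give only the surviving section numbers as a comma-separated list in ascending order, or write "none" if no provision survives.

1, 3, 4, 5, 6

¶2 is struck. Although ¶5 refers to ¶2, its operative terms do not depend on ¶2, so it remains in effect. Nothing else in the Agreement is defined by reference to ¶2. ¶6 is a severability clause and preserves every provision that can still be given independent effect. The provisions still in force are ¶1, ¶3, ¶4, ¶5, and ¶6.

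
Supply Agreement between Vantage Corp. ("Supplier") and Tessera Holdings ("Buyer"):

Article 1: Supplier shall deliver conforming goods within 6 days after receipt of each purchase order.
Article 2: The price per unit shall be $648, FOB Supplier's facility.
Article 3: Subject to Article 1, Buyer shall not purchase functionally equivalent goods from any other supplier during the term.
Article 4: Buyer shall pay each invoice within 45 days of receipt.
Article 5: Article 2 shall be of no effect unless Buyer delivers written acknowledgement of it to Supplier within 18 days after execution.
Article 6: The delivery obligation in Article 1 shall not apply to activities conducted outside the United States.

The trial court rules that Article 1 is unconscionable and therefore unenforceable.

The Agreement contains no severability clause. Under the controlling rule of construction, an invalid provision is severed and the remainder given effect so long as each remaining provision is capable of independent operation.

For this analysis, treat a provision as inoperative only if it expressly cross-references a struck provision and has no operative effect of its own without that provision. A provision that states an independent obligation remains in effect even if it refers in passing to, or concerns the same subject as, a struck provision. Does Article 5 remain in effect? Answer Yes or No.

Yes

Article 1 is struck. Article 6 does nothing except set the carve-out from the delivery obligation by reference to Article 1; with Article 1 gone it has no independent effect and is inoperative. Article 3 mentions Article 1 but its own obligation stands independently of Article 1, so Article 3 is not affected. Under the stated default rule, only provisions that cannot operate independently fall away; the rest are enforced. The provisions still in force are Article 2, Article 3, Article 4, and Article 5. Article 5 is among the surviving provisions, so the answer is yes.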